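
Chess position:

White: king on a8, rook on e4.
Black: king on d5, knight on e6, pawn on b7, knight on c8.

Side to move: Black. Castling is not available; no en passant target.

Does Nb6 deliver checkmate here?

no

After Nb6: white king on a8; in check: yes, from the black knight on b6.
White has 3 legal replies: Kb8, Kxb7, Ka7.
In check but a legal move exists → not checkmate.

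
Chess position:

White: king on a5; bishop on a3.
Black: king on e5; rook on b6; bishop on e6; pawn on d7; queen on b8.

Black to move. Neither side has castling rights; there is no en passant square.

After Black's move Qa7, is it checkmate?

After Qa7: white king on a5; in check: yes, from the black queen on a7.
King squares — a4: attacked by Qa7; b4: attacked by Rb6; b5: attacked by Rb6; a6: attacked by Rb6; b6: attacked by Qa7.
White has no legal moves → checkmate.

yes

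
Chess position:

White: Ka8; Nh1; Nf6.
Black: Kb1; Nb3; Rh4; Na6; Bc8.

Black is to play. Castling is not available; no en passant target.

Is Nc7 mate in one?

After Nc7: white king on a8; in check: yes, from the black knight on c7.
White has 2 legal replies: Kb8, Ka7.
In check but a legal move exists → not checkmate.

no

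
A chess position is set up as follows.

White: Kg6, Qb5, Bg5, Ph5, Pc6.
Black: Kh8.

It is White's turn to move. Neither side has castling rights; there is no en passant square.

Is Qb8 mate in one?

yes

After Qb8: black king on h8; in check: yes, from the white queen on b8.
King squares — g7: attacked by Kg6; h7: attacked by Kg6; g8: attacked by Qb8.
Black has no legal moves → checkmate.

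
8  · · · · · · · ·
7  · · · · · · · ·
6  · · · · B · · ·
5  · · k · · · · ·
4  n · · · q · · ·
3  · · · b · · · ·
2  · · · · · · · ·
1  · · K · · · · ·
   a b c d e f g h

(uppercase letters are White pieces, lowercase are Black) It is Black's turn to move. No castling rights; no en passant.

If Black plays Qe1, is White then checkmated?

yes

After Qe1: white king on c1; in check: yes, from the black queen on e1.
King squares — b1: attacked by Qe1; d1: attacked by Qe1; b2: attacked by Na4; c2: attacked by Bd3; d2: attacked by Qe1.
White has no legal moves → checkmate.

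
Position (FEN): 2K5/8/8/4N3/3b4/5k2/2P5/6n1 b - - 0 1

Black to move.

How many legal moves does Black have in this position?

Black to move; king on f3.
In check: yes, from the white knight on e5.
Legal moves: Kf4, Ke4, Kg3, Ke3, Kg2, Kf2, Ke2, Bxe5.
Count: 8.

8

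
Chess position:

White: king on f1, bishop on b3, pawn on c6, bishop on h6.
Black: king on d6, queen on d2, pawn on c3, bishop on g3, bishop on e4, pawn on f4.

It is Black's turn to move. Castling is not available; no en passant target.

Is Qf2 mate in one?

After Qf2: white king on f1; in check: yes, from the black queen on f2.
King squares — e1: attacked by Qf2; g1: attacked by Qf2; e2: attacked by Qf2; f2: attacked by Bg3; g2: attacked by Qf2.
White has no legal moves → checkmate.

yes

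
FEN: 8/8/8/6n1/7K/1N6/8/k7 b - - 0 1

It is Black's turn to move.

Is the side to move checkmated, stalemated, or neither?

neither

Black to move; black king on a1.
In check: yes, from the white knight on b3.
Legal moves for Black: Kb2, Ka2, Kb1.
Black is in check but has 3 legal moves → neither.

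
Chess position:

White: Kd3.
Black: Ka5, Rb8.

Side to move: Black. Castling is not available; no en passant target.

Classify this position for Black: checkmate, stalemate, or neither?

Black to move; black king on a5.
In check: no.
Legal moves for Black include: Rh8, Rg8, Rf8, Re8, Rd8+, Rc8, Ra8, Rb7, Rb6, Rb5, Rb4, Rb3+, Rb2, Rb1, Kb6, Ka6, Kb5, Kb4, ... (list truncated; more exist).
Black has legal moves and is not in check → neither.

neither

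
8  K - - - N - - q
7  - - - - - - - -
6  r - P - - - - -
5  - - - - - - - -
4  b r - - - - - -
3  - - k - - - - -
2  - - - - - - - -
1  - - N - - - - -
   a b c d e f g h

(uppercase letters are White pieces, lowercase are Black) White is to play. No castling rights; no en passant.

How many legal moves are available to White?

White to move; king on a8.
In check: yes, from the black rook on a6.
Legal moves: none.
Count: 0.

0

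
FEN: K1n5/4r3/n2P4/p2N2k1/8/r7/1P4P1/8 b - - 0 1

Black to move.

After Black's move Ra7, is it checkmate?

yes

After Ra7: white king on a8; in check: yes, from the black rook on a7.
King squares — a7: attacked by Nc8; b7: attacked by Ra7; b8: attacked by Na6.
White has no legal moves → checkmate.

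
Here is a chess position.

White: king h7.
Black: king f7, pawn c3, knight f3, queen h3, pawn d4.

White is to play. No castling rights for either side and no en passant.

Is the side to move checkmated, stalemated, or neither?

checkmate

White to move; white king on h7.
In check: yes, from the black queen on h3.
King squares — g6: attacked by Kf7; h6: attacked by Qh3; g7: attacked by Kf7; g8: attacked by Kf7; h8: attacked by Qh3.
Legal moves for White: none.
In check with no legal moves → checkmate.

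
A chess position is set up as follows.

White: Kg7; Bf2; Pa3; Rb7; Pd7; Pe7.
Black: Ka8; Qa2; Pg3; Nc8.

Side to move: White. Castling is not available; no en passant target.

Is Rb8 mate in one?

no

After Rb8: black king on a8; in check: yes, from the white rook on b8.
Black has 1 legal reply: Kxb8.
In check but a legal move exists → not checkmate.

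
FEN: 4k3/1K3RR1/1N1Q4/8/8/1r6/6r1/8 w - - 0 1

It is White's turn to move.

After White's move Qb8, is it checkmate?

yes

After Qb8: black king on e8; in check: yes, from the white queen on b8.
King squares — d7: attacked by Nb6; e7: attacked by Rf7; f7: attacked by Rg7; d8: attacked by Qb8; f8: attacked by Rf7.
Black has no legal moves → checkmate.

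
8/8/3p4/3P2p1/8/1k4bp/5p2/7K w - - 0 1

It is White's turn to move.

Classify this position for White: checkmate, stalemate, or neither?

White to move; white king on h1.
In check: no.
King squares — g1: attacked by Pf2; g2: attacked by Ph3; h2: attacked by Bg3.
Legal moves for White: none.
Not in check and no legal moves → stalemate.

stalemate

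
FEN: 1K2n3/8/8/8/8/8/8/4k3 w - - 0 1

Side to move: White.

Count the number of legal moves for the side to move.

4

White to move; king on b8.
In check: no.
Legal moves: Kc8, Ka8, Kb7, Ka7.
Count: 4.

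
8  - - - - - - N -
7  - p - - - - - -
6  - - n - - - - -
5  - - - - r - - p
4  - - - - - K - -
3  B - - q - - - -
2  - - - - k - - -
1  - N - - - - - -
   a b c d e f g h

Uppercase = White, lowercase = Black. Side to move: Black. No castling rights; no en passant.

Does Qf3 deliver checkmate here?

yes

After Qf3: white king on f4; in check: yes, from the black queen on f3.
King squares — e3: attacked by Ke2; f3: attacked by Ke2; g3: attacked by Qf3; e4: attacked by Qf3; g4: attacked by Qf3; e5: attacked by Nc6; f5: attacked by Qf3; g5: attacked by Re5.
White has no legal moves → checkmate.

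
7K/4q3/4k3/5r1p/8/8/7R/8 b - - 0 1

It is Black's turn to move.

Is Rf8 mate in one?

yes

After Rf8: white king on h8; in check: yes, from the black rook on f8.
King squares — g7: attacked by Qe7; h7: attacked by Qe7; g8: attacked by Rf8.
White has no legal moves → checkmate.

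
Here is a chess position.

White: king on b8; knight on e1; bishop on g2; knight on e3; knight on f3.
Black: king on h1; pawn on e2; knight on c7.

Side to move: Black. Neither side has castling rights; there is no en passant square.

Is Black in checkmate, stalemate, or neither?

checkmate

Black to move; black king on h1.
In check: yes, from the white bishop on g2.
King squares — g1: attacked by Nf3; g2: attacked by Ne1; h2: attacked by Nf3.
Legal moves for Black: none.
In check with no legal moves → checkmate.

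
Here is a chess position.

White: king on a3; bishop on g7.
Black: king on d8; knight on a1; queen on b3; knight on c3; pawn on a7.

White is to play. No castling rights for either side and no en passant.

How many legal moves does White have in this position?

0

White to move; king on a3.
In check: yes, from the black queen on b3.
Legal moves: none.
Count: 0.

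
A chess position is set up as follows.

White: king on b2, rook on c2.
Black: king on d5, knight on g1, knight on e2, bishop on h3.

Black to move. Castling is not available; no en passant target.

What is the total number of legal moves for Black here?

18

Black to move; king on d5.
In check: no.
Legal moves: Ke6, Kd6, Ke5, Ke4, Kd4, Bc8, Bd7, Be6, Bf5, Bg4, Bg2, Bf1, Nf4, Nd4, Ng3, Nc3, Nc1, Nf3.
Count: 18.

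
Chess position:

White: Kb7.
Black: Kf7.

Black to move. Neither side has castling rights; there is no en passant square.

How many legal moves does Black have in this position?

8

Black to move; king on f7.
In check: no.
Legal moves: Kg8, Kf8, Ke8, Kg7, Ke7, Kg6, Kf6, Ke6.
Count: 8.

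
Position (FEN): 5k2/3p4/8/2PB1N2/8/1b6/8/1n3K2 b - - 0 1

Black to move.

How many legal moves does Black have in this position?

11

Black to move; king on f8.
In check: no.
Legal moves: Ke8, Bxd5, Bc4+, Ba4, Bc2, Ba2, Bd1, Nc3, Na3, Nd2+, d6.
Count: 11.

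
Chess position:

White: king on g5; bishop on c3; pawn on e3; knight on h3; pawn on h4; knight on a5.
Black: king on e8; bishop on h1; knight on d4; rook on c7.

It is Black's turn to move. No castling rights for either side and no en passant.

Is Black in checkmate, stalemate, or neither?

Black to move; black king on e8.
In check: no.
Legal moves for Black include: Kf8, Kd8, Kf7, Ke7, Kd7, Rc8, Rh7, Rg7+, Rf7, Re7, Rd7, Rb7, Ra7, Rc6, Rc5+, Rc4, Rxc3, Ne6+, ... (list truncated; more exist).
Black has legal moves and is not in check → neither.

neither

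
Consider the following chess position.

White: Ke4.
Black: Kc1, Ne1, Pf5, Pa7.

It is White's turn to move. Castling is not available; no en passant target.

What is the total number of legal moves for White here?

White to move; king on e4.
In check: yes, from the black pawn on f5.
Legal moves: Kxf5, Ke5, Kd5, Kf4, Kd4, Ke3.
Count: 6.

6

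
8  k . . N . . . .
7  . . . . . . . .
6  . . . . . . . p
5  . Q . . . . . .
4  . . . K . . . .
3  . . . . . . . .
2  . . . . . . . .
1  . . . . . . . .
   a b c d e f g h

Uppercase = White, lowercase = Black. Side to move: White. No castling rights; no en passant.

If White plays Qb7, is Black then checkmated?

After Qb7: black king on a8; in check: yes, from the white queen on b7.
King squares — a7: attacked by Qb7; b7: attacked by Nd8; b8: attacked by Qb7.
Black has no legal moves → checkmate.

yes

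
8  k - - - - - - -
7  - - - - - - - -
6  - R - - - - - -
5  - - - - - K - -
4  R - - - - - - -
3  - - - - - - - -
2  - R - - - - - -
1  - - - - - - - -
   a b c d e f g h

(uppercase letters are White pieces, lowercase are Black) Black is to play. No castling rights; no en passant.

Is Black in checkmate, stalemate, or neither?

Black to move; black king on a8.
In check: yes, from the white rook on a4.
King squares — a7: attacked by Ra4; b7: attacked by Rb6; b8: attacked by Rb6.
Legal moves for Black: none.
In check with no legal moves → checkmate.

checkmate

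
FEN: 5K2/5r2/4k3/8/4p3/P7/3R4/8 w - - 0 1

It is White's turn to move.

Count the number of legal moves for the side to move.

2

White to move; king on f8.
In check: yes, from the black rook on f7.
Legal moves: Kg8, Ke8.
Count: 2.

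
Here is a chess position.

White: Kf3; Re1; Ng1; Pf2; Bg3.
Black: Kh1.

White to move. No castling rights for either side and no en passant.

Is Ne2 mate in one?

yes

After Ne2: black king on h1; in check: yes, from the white rook on e1.
King squares — g1: attacked by Re1; g2: attacked by Kf3; h2: attacked by Bg3.
Black has no legal moves → checkmate.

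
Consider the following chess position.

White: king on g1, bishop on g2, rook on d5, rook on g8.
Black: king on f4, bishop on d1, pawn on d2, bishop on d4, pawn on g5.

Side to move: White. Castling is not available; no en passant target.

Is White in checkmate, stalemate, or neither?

neither

White to move; white king on g1.
In check: yes, from the black bishop on d4.
Legal moves for White: Kh2, Kh1, Kf1, Rxd4+.
White is in check but has 4 legal moves → neither.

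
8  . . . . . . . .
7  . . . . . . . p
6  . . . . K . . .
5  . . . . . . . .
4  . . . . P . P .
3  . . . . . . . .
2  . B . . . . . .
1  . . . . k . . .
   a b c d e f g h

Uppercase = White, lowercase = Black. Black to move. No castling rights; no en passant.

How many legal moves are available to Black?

7

Black to move; king on e1.
In check: no.
Legal moves: Kf2, Ke2, Kd2, Kf1, Kd1, h6, h5.
Count: 7.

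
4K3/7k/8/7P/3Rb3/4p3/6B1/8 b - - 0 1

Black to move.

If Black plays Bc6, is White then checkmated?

After Bc6: white king on e8; in check: yes, from the black bishop on c6.
White has 6 legal replies: Kf8, Kd8, Kf7, Ke7, Rd7+, Bxc6.
In check but a legal move exists → not checkmate.

no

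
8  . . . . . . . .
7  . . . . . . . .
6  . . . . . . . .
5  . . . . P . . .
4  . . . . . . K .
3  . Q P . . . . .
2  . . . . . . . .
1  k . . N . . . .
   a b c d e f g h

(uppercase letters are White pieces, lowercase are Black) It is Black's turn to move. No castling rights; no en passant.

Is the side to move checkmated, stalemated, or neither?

stalemate

Black to move; black king on a1.
In check: no.
King squares — b1: attacked by Qb3; a2: attacked by Qb3; b2: attacked by Nd1.
Legal moves for Black: none.
Not in check and no legal moves → stalemate.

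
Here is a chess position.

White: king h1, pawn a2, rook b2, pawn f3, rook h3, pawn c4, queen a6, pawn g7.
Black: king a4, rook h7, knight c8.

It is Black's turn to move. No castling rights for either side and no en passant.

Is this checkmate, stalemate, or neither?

Black to move; black king on a4.
In check: yes, from the white queen on a6.
King squares — a3: attacked by Qa6; b3: attacked by Pa2; b4: attacked by Rb2; a5: attacked by Qa6; b5: attacked by Rb2.
Legal moves for Black: none.
In check with no legal moves → checkmate.

checkmate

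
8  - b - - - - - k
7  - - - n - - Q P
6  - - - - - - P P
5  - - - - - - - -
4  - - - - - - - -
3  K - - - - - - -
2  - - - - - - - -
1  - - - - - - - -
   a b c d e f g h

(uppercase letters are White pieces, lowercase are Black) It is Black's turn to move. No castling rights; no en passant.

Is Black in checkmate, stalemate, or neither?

checkmate

Black to move; black king on h8.
In check: yes, from the white queen on g7.
King squares — g7: attacked by Ph6; h7: attacked by Pg6; g8: attacked by Qg7.
Legal moves for Black: none.
In check with no legal moves → checkmate.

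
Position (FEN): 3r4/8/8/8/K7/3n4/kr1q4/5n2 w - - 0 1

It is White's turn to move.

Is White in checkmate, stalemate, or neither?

stalemate

White to move; white king on a4.
In check: no.
King squares — a3: attacked by Ka2; b3: attacked by Ka2; b4: attacked by Rb2; a5: attacked by Qd2; b5: attacked by Rb2.
Legal moves for White: none.
Not in check and no legal moves → stalemate.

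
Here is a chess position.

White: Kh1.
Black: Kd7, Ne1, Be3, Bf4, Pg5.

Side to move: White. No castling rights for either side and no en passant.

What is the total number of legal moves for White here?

White to move; king on h1.
In check: no.
Legal moves: none.
Count: 0.

0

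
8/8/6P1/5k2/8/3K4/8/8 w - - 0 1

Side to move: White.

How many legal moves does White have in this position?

8

White to move; king on d3.
In check: no.
Legal moves: Kd4, Kc4, Ke3, Kc3, Ke2, Kd2, Kc2, g7.
Count: 8.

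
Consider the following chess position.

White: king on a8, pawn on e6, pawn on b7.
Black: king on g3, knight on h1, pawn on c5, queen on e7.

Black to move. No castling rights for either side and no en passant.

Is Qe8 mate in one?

After Qe8: white king on a8; in check: yes, from the black queen on e8.
White has 5 legal replies: Ka7, b8=Q+, b8=R, b8=B+, b8=N.
In check but a legal move exists → not checkmate.

no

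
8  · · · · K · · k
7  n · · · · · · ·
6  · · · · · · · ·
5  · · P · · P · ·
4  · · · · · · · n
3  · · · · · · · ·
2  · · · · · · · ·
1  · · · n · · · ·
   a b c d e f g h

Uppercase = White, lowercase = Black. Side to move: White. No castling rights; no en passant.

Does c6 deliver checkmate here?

After c6: black king on h8; in check: no.
Black is not in check, so this cannot be checkmate.

no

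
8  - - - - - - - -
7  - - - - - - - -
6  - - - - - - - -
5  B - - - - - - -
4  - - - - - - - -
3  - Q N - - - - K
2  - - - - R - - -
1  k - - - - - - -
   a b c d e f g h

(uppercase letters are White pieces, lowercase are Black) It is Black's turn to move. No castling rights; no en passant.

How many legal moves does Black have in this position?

Black to move; king on a1.
In check: no.
Legal moves: none.
Count: 0.

0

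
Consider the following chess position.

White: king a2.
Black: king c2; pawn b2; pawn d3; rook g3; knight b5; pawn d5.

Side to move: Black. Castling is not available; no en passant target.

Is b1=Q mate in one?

yes

After b1=Q: white king on a2; in check: yes, from the black queen on b1.
King squares — a1: attacked by Qb1; b1: attacked by Kc2; b2: attacked by Qb1; a3: attacked by Nb5; b3: attacked by Qb1.
White has no legal moves → checkmate.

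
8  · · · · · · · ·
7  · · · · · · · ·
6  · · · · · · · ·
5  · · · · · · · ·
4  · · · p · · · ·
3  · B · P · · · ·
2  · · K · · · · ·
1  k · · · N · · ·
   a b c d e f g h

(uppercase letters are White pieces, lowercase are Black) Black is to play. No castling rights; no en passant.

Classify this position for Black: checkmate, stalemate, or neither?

stalemate

Black to move; black king on a1.
In check: no.
King squares — b1: attacked by Kc2; a2: attacked by Bb3; b2: attacked by Kc2.
Legal moves for Black: none.
Not in check and no legal moves → stalemate.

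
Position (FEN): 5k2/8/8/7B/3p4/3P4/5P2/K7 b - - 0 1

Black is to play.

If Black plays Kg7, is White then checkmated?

no

After Kg7: white king on a1; in check: no.
White is not in check, so this cannot be checkmate.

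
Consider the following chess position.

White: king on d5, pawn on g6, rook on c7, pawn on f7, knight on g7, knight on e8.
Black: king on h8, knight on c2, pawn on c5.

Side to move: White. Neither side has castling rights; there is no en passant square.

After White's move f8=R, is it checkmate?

After f8=R: black king on h8; in check: yes, from the white rook on f8.
King squares — g7: attacked by Rc7; h7: attacked by Pg6; g8: attacked by Rf8.
Black has no legal moves → checkmate.

yes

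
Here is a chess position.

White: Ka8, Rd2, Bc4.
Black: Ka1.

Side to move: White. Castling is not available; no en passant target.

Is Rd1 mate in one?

After Rd1: black king on a1; in check: yes, from the white rook on d1.
Black has 1 legal reply: Kb2.
In check but a legal move exists → not checkmate.

no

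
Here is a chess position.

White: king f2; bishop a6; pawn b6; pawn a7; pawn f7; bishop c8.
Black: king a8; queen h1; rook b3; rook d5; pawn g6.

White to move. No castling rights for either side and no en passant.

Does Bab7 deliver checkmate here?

After Bab7: black king on a8; in check: yes, from the white bishop on b7.
King squares — a7: attacked by Pb6; b7: attacked by Bc8; b8: attacked by Pa7.
Black has no legal moves → checkmate.

yes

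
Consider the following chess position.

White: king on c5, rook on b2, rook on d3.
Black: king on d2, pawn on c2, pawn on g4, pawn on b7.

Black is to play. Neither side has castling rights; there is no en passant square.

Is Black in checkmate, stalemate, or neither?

neither

Black to move; black king on d2.
In check: yes, from the white rook on d3.
King squares — c1: available; d1: attacked by Rd3; e1: available; c2: own pawn; e2: available; c3: attacked by Rd3; d3: available; e3: attacked by Rd3.
Legal moves for Black: Kxd3, Ke2, Ke1, Kc1.
Black is in check but has 4 legal moves → neither.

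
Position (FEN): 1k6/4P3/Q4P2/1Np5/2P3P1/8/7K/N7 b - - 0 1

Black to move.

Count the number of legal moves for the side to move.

0

Black to move; king on b8.
In check: no.
Legal moves: none.
Count: 0.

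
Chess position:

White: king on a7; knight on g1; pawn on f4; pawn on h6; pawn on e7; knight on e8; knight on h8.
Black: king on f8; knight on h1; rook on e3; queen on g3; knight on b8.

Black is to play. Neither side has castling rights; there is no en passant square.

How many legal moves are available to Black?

Black to move; king on f8.
In check: yes, from the white pawn on e7.
Legal moves: Kg8, Kxe8, Kxe7, Rxe7+.
Count: 4.

4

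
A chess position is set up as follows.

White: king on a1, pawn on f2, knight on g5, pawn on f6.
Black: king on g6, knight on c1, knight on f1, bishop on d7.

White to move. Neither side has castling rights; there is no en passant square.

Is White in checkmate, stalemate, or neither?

White to move; white king on a1.
In check: no.
Legal moves for White: Nh7, Nf7, Ne6, Ne4, Nh3, Nf3, Kb2, Kb1, f7, f3, f4.
White has 11 legal moves and is not in check → neither.

neither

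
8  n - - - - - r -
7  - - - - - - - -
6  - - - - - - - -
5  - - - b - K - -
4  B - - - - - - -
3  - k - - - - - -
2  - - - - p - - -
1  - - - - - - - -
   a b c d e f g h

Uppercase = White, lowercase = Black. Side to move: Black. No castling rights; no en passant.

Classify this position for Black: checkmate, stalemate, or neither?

neither

Black to move; black king on b3.
In check: yes, from the white bishop on a4.
Legal moves for Black: Kc4, Kb4, Kxa4, Kc3, Ka3, Kb2, Ka2.
Black is in check but has 7 legal moves → neither.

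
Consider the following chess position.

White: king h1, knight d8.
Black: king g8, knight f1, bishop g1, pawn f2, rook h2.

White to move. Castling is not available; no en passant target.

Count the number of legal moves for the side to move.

0

White to move; king on h1.
In check: yes, from the black rook on h2.
Legal moves: none.
Count: 0.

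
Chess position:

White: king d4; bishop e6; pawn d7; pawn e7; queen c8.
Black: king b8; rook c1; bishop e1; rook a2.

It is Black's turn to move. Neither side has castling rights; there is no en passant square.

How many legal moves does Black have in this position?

2

Black to move; king on b8.
In check: yes, from the white queen on c8.
Legal moves: Ka7, Rxc8.
Count: 2.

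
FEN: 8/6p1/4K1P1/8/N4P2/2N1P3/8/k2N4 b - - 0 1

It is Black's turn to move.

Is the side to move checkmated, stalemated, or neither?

stalemate

Black to move; black king on a1.
In check: no.
King squares — b1: attacked by Nc3; a2: attacked by Nc3; b2: attacked by Nd1.
Legal moves for Black: none.
Not in check and no legal moves → stalemate.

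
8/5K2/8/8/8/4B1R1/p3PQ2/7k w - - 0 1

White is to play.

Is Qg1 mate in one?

yes

After Qg1: black king on h1; in check: yes, from the white queen on g1.
King squares — g1: attacked by Be3; g2: attacked by Qg1; h2: attacked by Qg1.
Black has no legal moves → checkmate.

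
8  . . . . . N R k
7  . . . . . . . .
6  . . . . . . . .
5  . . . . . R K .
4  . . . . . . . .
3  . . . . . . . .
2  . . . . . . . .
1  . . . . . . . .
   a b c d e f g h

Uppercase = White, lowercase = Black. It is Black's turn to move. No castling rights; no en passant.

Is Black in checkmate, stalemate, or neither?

Black to move; black king on h8.
In check: yes, from the white rook on g8.
King squares — g7: attacked by Rg8; h7: attacked by Nf8; g8: available.
Legal moves for Black: Kxg8.
Black is in check but has 1 legal move → neither.

neither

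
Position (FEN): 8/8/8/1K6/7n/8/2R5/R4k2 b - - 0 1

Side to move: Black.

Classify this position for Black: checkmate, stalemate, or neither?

Black to move; black king on f1.
In check: yes, from the white rook on a1.
King squares — e1: attacked by Ra1; g1: attacked by Ra1; e2: attacked by Rc2; f2: attacked by Rc2; g2: attacked by Rc2.
Legal moves for Black: none.
In check with no legal moves → checkmate.

checkmate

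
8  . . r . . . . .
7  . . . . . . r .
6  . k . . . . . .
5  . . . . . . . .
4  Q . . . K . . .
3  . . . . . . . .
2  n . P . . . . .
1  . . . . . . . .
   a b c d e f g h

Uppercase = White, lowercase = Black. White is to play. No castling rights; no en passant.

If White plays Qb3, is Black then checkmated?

no

After Qb3: black king on b6; in check: yes, from the white queen on b3.
Black has 7 legal replies: Kc7, Ka7, Kc6, Ka6, Kc5, Ka5, Nb4.
In check but a legal move exists → not checkmate.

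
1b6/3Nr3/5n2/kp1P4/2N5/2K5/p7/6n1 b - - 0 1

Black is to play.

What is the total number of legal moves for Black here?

Black to move; king on a5.
In check: yes, from the white knight on c4.
Legal moves: Ka6, Ka4, bxc4.
Count: 3.

3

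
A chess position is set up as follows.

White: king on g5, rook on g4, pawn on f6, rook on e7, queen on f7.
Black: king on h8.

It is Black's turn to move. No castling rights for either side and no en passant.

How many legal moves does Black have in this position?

Black to move; king on h8.
In check: no.
Legal moves: none.
Count: 0.

0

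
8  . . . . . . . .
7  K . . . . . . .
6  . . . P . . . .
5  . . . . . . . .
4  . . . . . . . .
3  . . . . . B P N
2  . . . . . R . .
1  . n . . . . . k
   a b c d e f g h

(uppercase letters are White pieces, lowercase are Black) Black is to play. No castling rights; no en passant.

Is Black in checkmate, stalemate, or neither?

Black to move; black king on h1.
In check: yes, from the white bishop on f3.
King squares — g1: attacked by Nh3; g2: attacked by Rf2; h2: attacked by Rf2.
Legal moves for Black: none.
In check with no legal moves → checkmate.

checkmate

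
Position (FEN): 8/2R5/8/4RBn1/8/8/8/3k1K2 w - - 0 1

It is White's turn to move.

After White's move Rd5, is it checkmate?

yes

After Rd5: black king on d1; in check: yes, from the white rook on d5.
King squares — c1: attacked by Rc7; e1: attacked by Kf1; c2: attacked by Bf5; d2: attacked by Rd5; e2: attacked by Kf1.
Black has no legal moves → checkmate.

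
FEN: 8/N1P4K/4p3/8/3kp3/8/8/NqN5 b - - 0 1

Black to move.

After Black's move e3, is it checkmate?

After e3: white king on h7; in check: yes, from the black queen on b1.
White has 6 legal replies: Kh8, Kg8, Kg7, Kh6, Nd3, Nc2+.
In check but a legal move exists → not checkmate.

no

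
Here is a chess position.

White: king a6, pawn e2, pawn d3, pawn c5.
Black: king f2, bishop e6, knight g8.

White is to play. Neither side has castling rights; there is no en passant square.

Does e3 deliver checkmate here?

After e3: black king on f2; in check: no.
Black is not in check, so this cannot be checkmate.

no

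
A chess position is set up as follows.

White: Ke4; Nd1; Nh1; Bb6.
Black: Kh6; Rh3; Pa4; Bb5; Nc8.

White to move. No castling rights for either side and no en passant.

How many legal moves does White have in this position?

White to move; king on e4.
In check: no.
Legal moves: Bd8, Bc7, Ba7, Bc5, Ba5, Bd4, Be3+, Bf2, Bg1, Kf5, Ke5, Kd5, Kf4, Kd4, Ng3, Nhf2, Ne3, Nc3, Ndf2, Nb2.
Count: 20.

20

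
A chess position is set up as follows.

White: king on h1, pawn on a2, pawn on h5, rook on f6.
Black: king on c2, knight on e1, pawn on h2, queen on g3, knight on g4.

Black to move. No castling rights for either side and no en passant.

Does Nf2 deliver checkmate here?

no

After Nf2: white king on h1; in check: yes, from the black knight on f2.
White has 1 legal reply: Rxf2+.
In check but a legal move exists → not checkmate.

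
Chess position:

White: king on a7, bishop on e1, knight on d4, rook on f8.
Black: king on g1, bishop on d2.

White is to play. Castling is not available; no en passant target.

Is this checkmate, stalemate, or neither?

White to move; white king on a7.
In check: no.
Legal moves for White include: Rh8, Rg8+, Re8, Rd8, Rc8, Rb8, Ra8, Rf7, Rf6, Rf5, Rf4, Rf3, Rf2, Rf1+, Kb8, Ka8, Kb7, Kb6, ... (list truncated; more exist).
White has legal moves and is not in check → neither.

neither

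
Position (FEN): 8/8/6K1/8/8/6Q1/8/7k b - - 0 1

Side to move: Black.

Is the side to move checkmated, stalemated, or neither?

Black to move; black king on h1.
In check: no.
King squares — g1: attacked by Qg3; g2: attacked by Qg3; h2: attacked by Qg3.
Legal moves for Black: none.
Not in check and no legal moves → stalemate.

stalemate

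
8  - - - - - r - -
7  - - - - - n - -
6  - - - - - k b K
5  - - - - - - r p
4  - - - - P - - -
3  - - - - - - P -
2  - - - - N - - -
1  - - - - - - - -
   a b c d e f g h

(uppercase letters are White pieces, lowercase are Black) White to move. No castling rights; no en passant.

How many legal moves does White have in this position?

White to move; king on h6.
In check: yes, from the black knight on f7.
Legal moves: none.
Count: 0.

0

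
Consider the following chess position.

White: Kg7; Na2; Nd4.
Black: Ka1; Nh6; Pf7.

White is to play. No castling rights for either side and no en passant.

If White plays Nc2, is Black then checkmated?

no

After Nc2: black king on a1; in check: yes, from the white knight on c2.
Black has 3 legal replies: Kb2, Kxa2, Kb1.
In check but a legal move exists → not checkmate.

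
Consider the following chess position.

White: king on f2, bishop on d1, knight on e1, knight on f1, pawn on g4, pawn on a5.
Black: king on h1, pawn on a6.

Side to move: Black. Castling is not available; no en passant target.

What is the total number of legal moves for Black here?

Black to move; king on h1.
In check: no.
Legal moves: none.
Count: 0.

0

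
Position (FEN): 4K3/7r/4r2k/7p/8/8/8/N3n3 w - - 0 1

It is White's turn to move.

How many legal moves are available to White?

White to move; king on e8.
In check: yes, from the black rook on e6.
Legal moves: Kf8, Kd8.
Count: 2.

2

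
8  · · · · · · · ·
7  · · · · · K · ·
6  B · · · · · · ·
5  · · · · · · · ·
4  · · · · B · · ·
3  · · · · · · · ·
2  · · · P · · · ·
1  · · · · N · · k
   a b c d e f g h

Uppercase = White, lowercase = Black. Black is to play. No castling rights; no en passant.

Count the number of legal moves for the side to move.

Black to move; king on h1.
In check: yes, from the white bishop on e4.
Legal moves: Kh2, Kg1.
Count: 2.

2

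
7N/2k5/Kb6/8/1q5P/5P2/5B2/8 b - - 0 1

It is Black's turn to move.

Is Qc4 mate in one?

yes

After Qc4: white king on a6; in check: yes, from the black queen on c4.
King squares — a5: attacked by Bb6; b5: attacked by Qc4; b6: attacked by Kc7; a7: attacked by Bb6; b7: attacked by Kc7.
White has no legal moves → checkmate.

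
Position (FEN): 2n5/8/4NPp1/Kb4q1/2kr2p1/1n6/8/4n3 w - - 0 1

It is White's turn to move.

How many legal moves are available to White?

White to move; king on a5.
In check: yes, from the black knight on b3.
Legal moves: none.
Count: 0.

0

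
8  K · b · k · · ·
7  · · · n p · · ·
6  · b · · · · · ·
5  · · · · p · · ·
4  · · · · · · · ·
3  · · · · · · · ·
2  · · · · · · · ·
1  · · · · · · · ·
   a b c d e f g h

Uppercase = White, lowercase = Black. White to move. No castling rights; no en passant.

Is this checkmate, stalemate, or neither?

stalemate

White to move; white king on a8.
In check: no.
King squares — a7: attacked by Bb6; b7: attacked by Bc8; b8: attacked by Nd7.
Legal moves for White: none.
Not in check and no legal moves → stalemate.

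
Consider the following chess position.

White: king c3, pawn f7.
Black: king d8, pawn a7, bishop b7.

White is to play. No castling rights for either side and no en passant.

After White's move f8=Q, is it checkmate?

no

After f8=Q: black king on d8; in check: yes, from the white queen on f8.
Black has 2 legal replies: Kd7, Kc7.
In check but a legal move exists → not checkmate.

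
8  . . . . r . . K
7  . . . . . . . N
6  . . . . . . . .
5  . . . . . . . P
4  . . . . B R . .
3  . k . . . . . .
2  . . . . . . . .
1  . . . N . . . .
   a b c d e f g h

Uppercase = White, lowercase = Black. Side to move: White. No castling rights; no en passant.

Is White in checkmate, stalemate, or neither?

neither

White to move; white king on h8.
In check: yes, from the black rook on e8.
Legal moves for White: Kg7, Nf8, Rf8.
White is in check but has 3 legal moves → neither.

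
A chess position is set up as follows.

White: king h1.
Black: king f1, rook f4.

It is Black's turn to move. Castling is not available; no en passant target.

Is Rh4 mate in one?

yes

After Rh4: white king on h1; in check: yes, from the black rook on h4.
King squares — g1: attacked by Kf1; g2: attacked by Kf1; h2: attacked by Rh4.
White has no legal moves → checkmate.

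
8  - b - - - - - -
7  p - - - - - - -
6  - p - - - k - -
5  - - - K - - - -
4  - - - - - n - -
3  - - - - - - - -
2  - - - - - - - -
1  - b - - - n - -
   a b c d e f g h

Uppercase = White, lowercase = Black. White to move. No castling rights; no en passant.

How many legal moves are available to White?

3

White to move; king on d5.
In check: yes, from the black knight on f4.
Legal moves: Kc6, Kd4, Kc4.
Count: 3.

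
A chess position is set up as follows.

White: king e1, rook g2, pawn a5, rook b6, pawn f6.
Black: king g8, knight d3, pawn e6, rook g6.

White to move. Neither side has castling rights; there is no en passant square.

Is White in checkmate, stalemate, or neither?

neither

White to move; white king on e1.
In check: yes, from the black knight on d3.
King squares — d1: available; f1: available; d2: available; e2: available; f2: attacked by Nd3.
Legal moves for White: Ke2, Kd2, Kf1, Kd1.
White is in check but has 4 legal moves → neither.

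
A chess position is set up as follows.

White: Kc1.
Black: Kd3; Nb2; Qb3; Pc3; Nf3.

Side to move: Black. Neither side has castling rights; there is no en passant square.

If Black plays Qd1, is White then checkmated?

After Qd1: white king on c1; in check: yes, from the black queen on d1.
King squares — b1: attacked by Qd1; d1: attacked by Nb2; b2: attacked by Pc3; c2: attacked by Qd1; d2: attacked by Qd1.
White has no legal moves → checkmate.

yes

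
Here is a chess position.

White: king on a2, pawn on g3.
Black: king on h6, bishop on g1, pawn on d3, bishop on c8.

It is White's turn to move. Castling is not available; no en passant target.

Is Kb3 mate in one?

After Kb3: black king on h6; in check: no.
Black is not in check, so this cannot be checkmate.

no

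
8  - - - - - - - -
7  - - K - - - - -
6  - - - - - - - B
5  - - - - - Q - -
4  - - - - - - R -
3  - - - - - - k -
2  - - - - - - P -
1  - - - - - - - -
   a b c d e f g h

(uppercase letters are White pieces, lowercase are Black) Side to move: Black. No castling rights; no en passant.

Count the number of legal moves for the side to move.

Black to move; king on g3.
In check: yes, from the white rook on g4.
Legal moves: Kh2.
Count: 1.

1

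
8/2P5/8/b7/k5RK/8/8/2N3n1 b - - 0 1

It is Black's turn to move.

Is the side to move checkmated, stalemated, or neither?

Black to move; black king on a4.
In check: yes, from the white rook on g4.
Legal moves for Black: Kb5, Ka3, Bb4.
Black is in check but has 3 legal moves → neither.

neither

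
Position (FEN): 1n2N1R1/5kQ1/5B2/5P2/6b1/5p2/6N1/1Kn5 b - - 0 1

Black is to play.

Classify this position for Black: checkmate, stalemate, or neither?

checkmate

Black to move; black king on f7.
In check: yes, from the white queen on g7.
King squares — e6: attacked by Pf5; f6: attacked by Qg7; g6: attacked by Pf5; e7: attacked by Bf6; g7: attacked by Bf6; e8: attacked by Rg8; f8: attacked by Qg7; g8: attacked by Qg7.
Legal moves for Black: none.
In check with no legal moves → checkmate.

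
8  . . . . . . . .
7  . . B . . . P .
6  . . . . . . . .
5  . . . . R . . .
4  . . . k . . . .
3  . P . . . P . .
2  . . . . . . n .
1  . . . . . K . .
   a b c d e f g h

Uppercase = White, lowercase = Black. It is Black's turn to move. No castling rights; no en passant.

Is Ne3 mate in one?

After Ne3: white king on f1; in check: yes, from the black knight on e3.
White has 5 legal replies: Kf2, Ke2, Kg1, Ke1, Rxe3.
In check but a legal move exists → not checkmate.

no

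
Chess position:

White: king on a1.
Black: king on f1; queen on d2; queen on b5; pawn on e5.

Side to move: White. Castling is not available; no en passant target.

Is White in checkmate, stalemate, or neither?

stalemate

White to move; white king on a1.
In check: no.
King squares — b1: attacked by Qb5; a2: attacked by Qd2; b2: attacked by Qd2.
Legal moves for White: none.
Not in check and no legal moves → stalemate.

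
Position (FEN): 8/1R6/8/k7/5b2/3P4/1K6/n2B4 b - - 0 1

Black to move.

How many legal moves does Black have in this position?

14

Black to move; king on a5.
In check: no.
Legal moves: Ka6, Bb8, Bc7, Bh6, Bd6, Bg5, Be5+, Bg3, Be3, Bh2, Bd2, Bc1+, Nb3, Nc2.
Count: 14.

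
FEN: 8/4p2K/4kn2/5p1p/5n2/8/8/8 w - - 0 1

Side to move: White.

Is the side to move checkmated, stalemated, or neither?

White to move; white king on h7.
In check: yes, from the black knight on f6.
King squares — g6: attacked by Nf4; h6: available; g7: available; g8: attacked by Nf6; h8: available.
Legal moves for White: Kh8, Kg7, Kh6.
White is in check but has 3 legal moves → neither.

neither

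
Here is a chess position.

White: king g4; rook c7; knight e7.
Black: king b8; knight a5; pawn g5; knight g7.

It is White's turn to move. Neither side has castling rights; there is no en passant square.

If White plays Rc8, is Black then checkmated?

no

After Rc8: black king on b8; in check: yes, from the white rook on c8.
Black has 2 legal replies: Kb7, Ka7.
In check but a legal move exists → not checkmate.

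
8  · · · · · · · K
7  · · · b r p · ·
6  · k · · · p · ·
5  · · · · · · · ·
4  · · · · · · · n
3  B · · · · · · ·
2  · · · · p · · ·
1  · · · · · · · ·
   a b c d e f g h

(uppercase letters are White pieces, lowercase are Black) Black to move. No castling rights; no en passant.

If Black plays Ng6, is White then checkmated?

After Ng6: white king on h8; in check: yes, from the black knight on g6.
White has 3 legal replies: Kg8, Kh7, Kg7.
In check but a legal move exists → not checkmate.

no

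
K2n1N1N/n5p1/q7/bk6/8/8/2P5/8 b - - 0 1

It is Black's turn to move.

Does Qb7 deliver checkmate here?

After Qb7: white king on a8; in check: yes, from the black queen on b7.
King squares — a7: attacked by Qb7; b7: attacked by Nd8; b8: attacked by Qb7.
White has no legal moves → checkmate.

yes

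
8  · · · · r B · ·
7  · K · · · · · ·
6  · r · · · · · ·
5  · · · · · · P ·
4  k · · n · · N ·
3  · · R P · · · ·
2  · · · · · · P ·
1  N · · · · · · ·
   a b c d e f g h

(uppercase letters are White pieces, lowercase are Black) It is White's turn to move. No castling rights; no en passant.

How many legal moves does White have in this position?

White to move; king on b7.
In check: yes, from the black rook on b6.
Legal moves: Kc7, Ka7, Kxb6.
Count: 3.

3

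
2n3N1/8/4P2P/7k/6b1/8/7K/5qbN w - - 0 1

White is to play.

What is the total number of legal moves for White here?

1

White to move; king on h2.
In check: yes, from the black bishop on g1.
Legal moves: Kg3.
Count: 1.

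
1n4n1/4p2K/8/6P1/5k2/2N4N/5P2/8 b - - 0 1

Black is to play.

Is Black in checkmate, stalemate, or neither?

Black to move; black king on f4.
In check: yes, from the white knight on h3.
Legal moves for Black: Kf5, Ke5, Kg4, Kf3.
Black is in check but has 4 legal moves → neither.

neither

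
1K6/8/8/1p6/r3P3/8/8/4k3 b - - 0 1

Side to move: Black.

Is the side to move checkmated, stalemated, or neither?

Black to move; black king on e1.
In check: no.
Legal moves for Black: Ra8+, Ra7, Ra6, Ra5, Rxe4, Rd4, Rc4, Rb4, Ra3, Ra2, Ra1, Kf2, Ke2, Kd2, Kf1, Kd1, b4.
Black has 17 legal moves and is not in check → neither.

neither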